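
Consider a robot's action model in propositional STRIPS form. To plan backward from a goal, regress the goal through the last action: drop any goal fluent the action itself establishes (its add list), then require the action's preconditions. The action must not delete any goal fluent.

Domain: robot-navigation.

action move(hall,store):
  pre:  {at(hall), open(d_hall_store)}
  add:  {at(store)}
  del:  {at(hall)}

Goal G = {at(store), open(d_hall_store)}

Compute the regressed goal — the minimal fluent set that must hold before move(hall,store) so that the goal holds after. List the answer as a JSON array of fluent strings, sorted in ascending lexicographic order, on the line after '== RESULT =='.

Regress:
  G ∩ del = {}  (empty — regression defined)
  G \ add = {at(store), open(d_hall_store)} \ {at(store)} = {open(d_hall_store)}
  ∪ pre   = {open(d_hall_store)} ∪ {at(hall), open(d_hall_store)}
          = {at(hall), open(d_hall_store)}

== RESULT ==
["at(hall)", "open(d_hall_store)"]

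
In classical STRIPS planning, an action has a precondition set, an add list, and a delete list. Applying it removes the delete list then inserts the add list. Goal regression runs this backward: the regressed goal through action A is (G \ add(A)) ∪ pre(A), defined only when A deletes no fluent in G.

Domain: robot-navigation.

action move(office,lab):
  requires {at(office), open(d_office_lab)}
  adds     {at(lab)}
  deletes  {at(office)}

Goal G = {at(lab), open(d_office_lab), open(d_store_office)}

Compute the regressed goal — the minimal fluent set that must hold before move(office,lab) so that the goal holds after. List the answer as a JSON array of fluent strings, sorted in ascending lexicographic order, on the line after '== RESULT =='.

Compute (G \ add) ∪ pre:
  G ∩ del = {}  (empty — regression defined)
  G \ add = {at(lab), open(d_office_lab), open(d_store_office)} \ {at(lab)} = {open(d_office_lab), open(d_store_office)}
  ∪ pre   = {open(d_office_lab), open(d_store_office)} ∪ {at(office), open(d_office_lab)}
          = {at(office), open(d_office_lab), open(d_store_office)}

== RESULT ==
["at(office)", "open(d_office_lab)", "open(d_store_office)"]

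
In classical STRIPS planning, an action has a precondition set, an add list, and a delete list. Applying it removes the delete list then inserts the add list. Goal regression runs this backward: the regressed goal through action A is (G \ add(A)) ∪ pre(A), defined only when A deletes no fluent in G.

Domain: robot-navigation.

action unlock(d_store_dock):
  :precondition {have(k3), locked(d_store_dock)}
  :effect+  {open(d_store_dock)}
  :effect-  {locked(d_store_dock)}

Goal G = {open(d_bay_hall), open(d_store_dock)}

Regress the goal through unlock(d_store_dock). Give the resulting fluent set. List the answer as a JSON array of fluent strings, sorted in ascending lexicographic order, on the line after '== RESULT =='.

Regress:
  G ∩ del = {}  (empty — regression defined)
  G \ add = {open(d_bay_hall), open(d_store_dock)} \ {open(d_store_dock)} = {open(d_bay_hall)}
  ∪ pre   = {open(d_bay_hall)} ∪ {have(k3), locked(d_store_dock)}
          = {have(k3), locked(d_store_dock), open(d_bay_hall)}

== RESULT ==
["have(k3)", "locked(d_store_dock)", "open(d_bay_hall)"]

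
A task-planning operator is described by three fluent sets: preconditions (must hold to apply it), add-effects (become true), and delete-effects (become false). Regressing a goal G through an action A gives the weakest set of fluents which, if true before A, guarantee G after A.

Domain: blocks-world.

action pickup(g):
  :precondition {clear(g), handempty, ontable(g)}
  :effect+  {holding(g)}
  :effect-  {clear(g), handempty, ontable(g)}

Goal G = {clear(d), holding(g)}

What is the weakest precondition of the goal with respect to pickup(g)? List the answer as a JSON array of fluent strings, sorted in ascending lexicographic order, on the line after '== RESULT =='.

Regress:
  G ∩ del = {}  (empty — regression defined)
  G \ add = {clear(d), holding(g)} \ {holding(g)} = {clear(d)}
  ∪ pre   = {clear(d)} ∪ {clear(g), handempty, ontable(g)}
          = {clear(d), clear(g), handempty, ontable(g)}

== RESULT ==
["clear(d)", "clear(g)", "handempty", "ontable(g)"]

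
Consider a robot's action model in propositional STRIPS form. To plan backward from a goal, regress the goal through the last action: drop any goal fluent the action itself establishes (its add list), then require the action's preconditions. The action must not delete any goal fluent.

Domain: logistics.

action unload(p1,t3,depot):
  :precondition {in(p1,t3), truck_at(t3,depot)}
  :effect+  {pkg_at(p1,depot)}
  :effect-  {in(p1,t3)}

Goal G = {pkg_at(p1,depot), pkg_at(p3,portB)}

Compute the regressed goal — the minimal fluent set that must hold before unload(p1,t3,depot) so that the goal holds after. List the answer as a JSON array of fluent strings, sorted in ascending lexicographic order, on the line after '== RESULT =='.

Regress:
  G ∩ del = {}  (empty — regression defined)
  G \ add = {pkg_at(p1,depot), pkg_at(p3,portB)} \ {pkg_at(p1,depot)} = {pkg_at(p3,portB)}
  ∪ pre   = {pkg_at(p3,portB)} ∪ {in(p1,t3), truck_at(t3,depot)}
          = {in(p1,t3), pkg_at(p3,portB), truck_at(t3,depot)}

== RESULT ==
["in(p1,t3)", "pkg_at(p3,portB)", "truck_at(t3,depot)"]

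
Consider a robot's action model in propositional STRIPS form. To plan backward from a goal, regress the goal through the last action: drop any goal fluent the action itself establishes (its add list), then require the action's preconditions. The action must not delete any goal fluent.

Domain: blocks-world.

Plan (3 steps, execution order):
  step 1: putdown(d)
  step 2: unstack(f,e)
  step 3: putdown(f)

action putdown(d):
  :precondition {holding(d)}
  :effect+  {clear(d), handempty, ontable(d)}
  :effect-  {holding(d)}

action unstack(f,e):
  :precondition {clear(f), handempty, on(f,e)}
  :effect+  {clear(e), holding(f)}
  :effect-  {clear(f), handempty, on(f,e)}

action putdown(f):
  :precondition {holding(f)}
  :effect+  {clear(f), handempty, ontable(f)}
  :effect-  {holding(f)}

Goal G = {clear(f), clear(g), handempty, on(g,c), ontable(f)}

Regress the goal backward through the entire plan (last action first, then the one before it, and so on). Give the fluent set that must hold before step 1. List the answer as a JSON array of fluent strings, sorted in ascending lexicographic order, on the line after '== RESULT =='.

Regress step by step:
  through step 3 (putdown(f)): drop {clear(f), handempty, ontable(f)}, keep {clear(g), on(g,c)}, require {holding(f)}
    → {clear(g), holding(f), on(g,c)}
  through step 2 (unstack(f,e)): drop {holding(f)}, keep {clear(g), on(g,c)}, require {clear(f), handempty, on(f,e)}
    → {clear(f), clear(g), handempty, on(f,e), on(g,c)}
  through step 1 (putdown(d)): drop {handempty}, keep {clear(f), clear(g), on(f,e), on(g,c)}, require {holding(d)}
    → {clear(f), clear(g), holding(d), on(f,e), on(g,c)}

== RESULT ==
["clear(f)", "clear(g)", "holding(d)", "on(f,e)", "on(g,c)"]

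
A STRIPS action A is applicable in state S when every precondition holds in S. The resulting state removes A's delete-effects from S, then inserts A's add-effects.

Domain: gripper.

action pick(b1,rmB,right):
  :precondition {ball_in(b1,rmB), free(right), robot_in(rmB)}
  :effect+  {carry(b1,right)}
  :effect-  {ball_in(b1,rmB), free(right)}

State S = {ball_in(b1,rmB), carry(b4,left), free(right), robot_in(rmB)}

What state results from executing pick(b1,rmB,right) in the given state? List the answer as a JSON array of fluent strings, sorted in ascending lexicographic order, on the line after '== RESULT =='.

Progress:
  pre ⊆ S: {ball_in(b1,rmB), free(right), robot_in(rmB)} ⊆ S  — applicable
  S \ del = {carry(b4,left), robot_in(rmB)}
  ∪ add   = {carry(b1,right), carry(b4,left), robot_in(rmB)}

== RESULT ==
["carry(b1,right)", "carry(b4,left)", "robot_in(rmB)"]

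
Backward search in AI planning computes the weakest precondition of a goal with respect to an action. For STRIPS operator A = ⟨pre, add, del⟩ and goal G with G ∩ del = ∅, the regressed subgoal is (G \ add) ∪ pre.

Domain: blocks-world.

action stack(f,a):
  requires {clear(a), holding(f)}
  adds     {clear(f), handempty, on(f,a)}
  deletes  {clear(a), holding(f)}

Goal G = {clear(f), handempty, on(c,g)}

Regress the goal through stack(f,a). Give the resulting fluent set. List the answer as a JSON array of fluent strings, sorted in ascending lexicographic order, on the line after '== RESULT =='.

Compute (G \ add) ∪ pre:
  G ∩ del = {}  (empty — regression defined)
  G \ add = {clear(f), handempty, on(c,g)} \ {clear(f), handempty, on(f,a)} = {on(c,g)}
  ∪ pre   = {on(c,g)} ∪ {clear(a), holding(f)}
          = {clear(a), holding(f), on(c,g)}

== RESULT ==
["clear(a)", "holding(f)", "on(c,g)"]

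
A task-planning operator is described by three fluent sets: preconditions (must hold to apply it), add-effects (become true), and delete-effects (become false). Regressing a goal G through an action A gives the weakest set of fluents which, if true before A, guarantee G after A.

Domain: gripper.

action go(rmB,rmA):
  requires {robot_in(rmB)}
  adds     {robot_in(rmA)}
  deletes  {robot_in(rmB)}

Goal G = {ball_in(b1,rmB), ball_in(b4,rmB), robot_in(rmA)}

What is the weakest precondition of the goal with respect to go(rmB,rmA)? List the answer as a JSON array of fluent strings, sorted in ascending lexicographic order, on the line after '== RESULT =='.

Compute (G \ add) ∪ pre:
  G ∩ del = {}  (empty — regression defined)
  G \ add = {ball_in(b1,rmB), ball_in(b4,rmB), robot_in(rmA)} \ {robot_in(rmA)} = {ball_in(b1,rmB), ball_in(b4,rmB)}
  ∪ pre   = {ball_in(b1,rmB), ball_in(b4,rmB)} ∪ {robot_in(rmB)}
          = {ball_in(b1,rmB), ball_in(b4,rmB), robot_in(rmB)}

== RESULT ==
["ball_in(b1,rmB)", "ball_in(b4,rmB)", "robot_in(rmB)"]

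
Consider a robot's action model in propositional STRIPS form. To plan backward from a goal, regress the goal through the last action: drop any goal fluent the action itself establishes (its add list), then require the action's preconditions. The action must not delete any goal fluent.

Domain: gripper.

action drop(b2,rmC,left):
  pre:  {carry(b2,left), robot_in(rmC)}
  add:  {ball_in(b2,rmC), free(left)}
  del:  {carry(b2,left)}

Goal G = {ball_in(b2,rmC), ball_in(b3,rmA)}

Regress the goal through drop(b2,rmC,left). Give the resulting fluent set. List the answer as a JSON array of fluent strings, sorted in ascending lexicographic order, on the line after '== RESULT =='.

Regress:
  G ∩ del = {}  (empty — regression defined)
  G \ add = {ball_in(b2,rmC), ball_in(b3,rmA)} \ {ball_in(b2,rmC), free(left)} = {ball_in(b3,rmA)}
  ∪ pre   = {ball_in(b3,rmA)} ∪ {carry(b2,left), robot_in(rmC)}
          = {ball_in(b3,rmA), carry(b2,left), robot_in(rmC)}

== RESULT ==
["ball_in(b3,rmA)", "carry(b2,left)", "robot_in(rmC)"]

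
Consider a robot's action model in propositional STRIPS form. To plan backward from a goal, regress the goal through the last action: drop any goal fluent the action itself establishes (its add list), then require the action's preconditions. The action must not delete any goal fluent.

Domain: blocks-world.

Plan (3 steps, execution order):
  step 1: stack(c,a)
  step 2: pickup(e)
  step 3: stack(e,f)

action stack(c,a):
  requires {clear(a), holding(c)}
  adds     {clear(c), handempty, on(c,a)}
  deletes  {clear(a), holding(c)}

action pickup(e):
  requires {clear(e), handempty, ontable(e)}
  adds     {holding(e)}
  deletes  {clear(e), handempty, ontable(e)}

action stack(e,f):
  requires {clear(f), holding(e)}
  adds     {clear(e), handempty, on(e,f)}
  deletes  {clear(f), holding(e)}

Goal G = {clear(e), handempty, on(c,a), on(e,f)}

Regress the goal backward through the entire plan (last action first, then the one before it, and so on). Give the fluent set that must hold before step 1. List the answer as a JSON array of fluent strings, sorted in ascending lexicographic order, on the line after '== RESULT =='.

Regress step by step:
  through step 3 (stack(e,f)): drop {clear(e), handempty, on(e,f)}, keep {on(c,a)}, require {clear(f), holding(e)}
    → {clear(f), holding(e), on(c,a)}
  through step 2 (pickup(e)): drop {holding(e)}, keep {clear(f), on(c,a)}, require {clear(e), handempty, ontable(e)}
    → {clear(e), clear(f), handempty, on(c,a), ontable(e)}
  through step 1 (stack(c,a)): drop {handempty, on(c,a)}, keep {clear(e), clear(f), ontable(e)}, require {clear(a), holding(c)}
    → {clear(a), clear(e), clear(f), holding(c), ontable(e)}

== RESULT ==
["clear(a)", "clear(e)", "clear(f)", "holding(c)", "ontable(e)"]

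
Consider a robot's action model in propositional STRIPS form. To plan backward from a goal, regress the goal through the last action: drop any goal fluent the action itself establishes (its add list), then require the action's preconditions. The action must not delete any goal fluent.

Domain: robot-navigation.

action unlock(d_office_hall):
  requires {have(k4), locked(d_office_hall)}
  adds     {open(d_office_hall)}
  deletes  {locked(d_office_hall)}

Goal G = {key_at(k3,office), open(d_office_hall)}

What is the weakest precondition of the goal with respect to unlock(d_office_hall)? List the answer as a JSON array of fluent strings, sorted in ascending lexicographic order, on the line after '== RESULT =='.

Regress:
  G ∩ del = {}  (empty — regression defined)
  G \ add = {key_at(k3,office), open(d_office_hall)} \ {open(d_office_hall)} = {key_at(k3,office)}
  ∪ pre   = {key_at(k3,office)} ∪ {have(k4), locked(d_office_hall)}
          = {have(k4), key_at(k3,office), locked(d_office_hall)}

== RESULT ==
["have(k4)", "key_at(k3,office)", "locked(d_office_hall)"]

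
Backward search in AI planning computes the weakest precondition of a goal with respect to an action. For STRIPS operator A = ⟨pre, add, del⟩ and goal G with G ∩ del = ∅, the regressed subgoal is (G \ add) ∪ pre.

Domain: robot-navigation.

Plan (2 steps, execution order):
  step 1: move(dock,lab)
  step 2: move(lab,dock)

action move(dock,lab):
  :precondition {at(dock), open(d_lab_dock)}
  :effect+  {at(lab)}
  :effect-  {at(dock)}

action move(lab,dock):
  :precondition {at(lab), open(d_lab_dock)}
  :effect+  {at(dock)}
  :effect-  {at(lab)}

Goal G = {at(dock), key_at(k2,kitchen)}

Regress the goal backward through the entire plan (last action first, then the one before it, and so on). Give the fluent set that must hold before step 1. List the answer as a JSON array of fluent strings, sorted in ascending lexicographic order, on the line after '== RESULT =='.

Work backward from the goal:
  through step 2 (move(lab,dock)): drop {at(dock)}, keep {key_at(k2,kitchen)}, require {at(lab), open(d_lab_dock)}
    → {at(lab), key_at(k2,kitchen), open(d_lab_dock)}
  through step 1 (move(dock,lab)): drop {at(lab)}, keep {key_at(k2,kitchen), open(d_lab_dock)}, require {at(dock), open(d_lab_dock)}
    → {at(dock), key_at(k2,kitchen), open(d_lab_dock)}

== RESULT ==
["at(dock)", "key_at(k2,kitchen)", "open(d_lab_dock)"]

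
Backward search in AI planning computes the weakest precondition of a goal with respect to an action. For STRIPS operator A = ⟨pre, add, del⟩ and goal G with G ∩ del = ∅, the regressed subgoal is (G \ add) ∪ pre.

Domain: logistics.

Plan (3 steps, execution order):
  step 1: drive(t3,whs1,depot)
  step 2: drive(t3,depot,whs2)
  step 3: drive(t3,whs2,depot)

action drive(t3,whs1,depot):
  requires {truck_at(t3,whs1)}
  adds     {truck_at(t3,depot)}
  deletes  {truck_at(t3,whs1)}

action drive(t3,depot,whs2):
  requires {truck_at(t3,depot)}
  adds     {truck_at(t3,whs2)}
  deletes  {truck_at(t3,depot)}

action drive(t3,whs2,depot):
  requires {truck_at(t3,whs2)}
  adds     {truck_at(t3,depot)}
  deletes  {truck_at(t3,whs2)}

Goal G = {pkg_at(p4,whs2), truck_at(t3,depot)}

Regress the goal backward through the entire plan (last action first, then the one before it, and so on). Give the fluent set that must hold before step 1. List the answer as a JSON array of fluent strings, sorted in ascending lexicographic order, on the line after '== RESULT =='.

Regress step by step:
  through step 3 (drive(t3,whs2,depot)): drop {truck_at(t3,depot)}, keep {pkg_at(p4,whs2)}, require {truck_at(t3,whs2)}
    → {pkg_at(p4,whs2), truck_at(t3,whs2)}
  through step 2 (drive(t3,depot,whs2)): drop {truck_at(t3,whs2)}, keep {pkg_at(p4,whs2)}, require {truck_at(t3,depot)}
    → {pkg_at(p4,whs2), truck_at(t3,depot)}
  through step 1 (drive(t3,whs1,depot)): drop {truck_at(t3,depot)}, keep {pkg_at(p4,whs2)}, require {truck_at(t3,whs1)}
    → {pkg_at(p4,whs2), truck_at(t3,whs1)}

== RESULT ==
["pkg_at(p4,whs2)", "truck_at(t3,whs1)"]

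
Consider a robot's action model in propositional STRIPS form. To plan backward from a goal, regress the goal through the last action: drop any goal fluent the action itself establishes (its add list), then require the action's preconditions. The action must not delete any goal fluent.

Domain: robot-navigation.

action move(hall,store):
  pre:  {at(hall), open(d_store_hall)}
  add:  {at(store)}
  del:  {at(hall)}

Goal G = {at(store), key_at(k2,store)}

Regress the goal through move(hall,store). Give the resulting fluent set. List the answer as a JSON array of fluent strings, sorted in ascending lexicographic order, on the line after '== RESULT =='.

Compute (G \ add) ∪ pre:
  G ∩ del = {}  (empty — regression defined)
  G \ add = {at(store), key_at(k2,store)} \ {at(store)} = {key_at(k2,store)}
  ∪ pre   = {key_at(k2,store)} ∪ {at(hall), open(d_store_hall)}
          = {at(hall), key_at(k2,store), open(d_store_hall)}

== RESULT ==
["at(hall)", "key_at(k2,store)", "open(d_store_hall)"]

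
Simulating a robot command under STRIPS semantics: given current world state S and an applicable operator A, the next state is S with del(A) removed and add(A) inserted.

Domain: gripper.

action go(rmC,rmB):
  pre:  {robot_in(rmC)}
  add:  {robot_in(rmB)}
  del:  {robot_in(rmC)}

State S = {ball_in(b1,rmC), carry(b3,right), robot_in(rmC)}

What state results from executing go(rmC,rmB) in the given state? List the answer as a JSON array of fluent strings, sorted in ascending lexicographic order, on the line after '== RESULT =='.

Progress:
  pre ⊆ S: {robot_in(rmC)} ⊆ S  — applicable
  S \ del = {ball_in(b1,rmC), carry(b3,right)}
  ∪ add   = {ball_in(b1,rmC), carry(b3,right), robot_in(rmB)}

== RESULT ==
["ball_in(b1,rmC)", "carry(b3,right)", "robot_in(rmB)"]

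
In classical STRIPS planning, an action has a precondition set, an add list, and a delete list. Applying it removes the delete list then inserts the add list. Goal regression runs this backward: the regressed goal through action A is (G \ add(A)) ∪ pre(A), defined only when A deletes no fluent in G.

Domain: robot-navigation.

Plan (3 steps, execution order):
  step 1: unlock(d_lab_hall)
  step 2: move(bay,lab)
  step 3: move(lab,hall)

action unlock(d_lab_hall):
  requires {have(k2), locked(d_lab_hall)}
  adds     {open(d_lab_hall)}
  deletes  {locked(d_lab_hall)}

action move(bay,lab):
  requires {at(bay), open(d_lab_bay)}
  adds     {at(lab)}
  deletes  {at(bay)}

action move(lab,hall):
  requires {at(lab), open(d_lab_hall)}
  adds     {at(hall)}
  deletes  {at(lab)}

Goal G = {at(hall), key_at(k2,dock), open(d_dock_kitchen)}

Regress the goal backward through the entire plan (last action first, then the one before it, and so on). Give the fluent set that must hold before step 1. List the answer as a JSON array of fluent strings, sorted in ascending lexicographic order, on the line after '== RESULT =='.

Work backward from the goal:
  through step 3 (move(lab,hall)): drop {at(hall)}, keep {key_at(k2,dock), open(d_dock_kitchen)}, require {at(lab), open(d_lab_hall)}
    → {at(lab), key_at(k2,dock), open(d_dock_kitchen), open(d_lab_hall)}
  through step 2 (move(bay,lab)): drop {at(lab)}, keep {key_at(k2,dock), open(d_dock_kitchen), open(d_lab_hall)}, require {at(bay), open(d_lab_bay)}
    → {at(bay), key_at(k2,dock), open(d_dock_kitchen), open(d_lab_bay), open(d_lab_hall)}
  through step 1 (unlock(d_lab_hall)): drop {open(d_lab_hall)}, keep {at(bay), key_at(k2,dock), open(d_dock_kitchen), open(d_lab_bay)}, require {have(k2), locked(d_lab_hall)}
    → {at(bay), have(k2), key_at(k2,dock), locked(d_lab_hall), open(d_dock_kitchen), open(d_lab_bay)}

== RESULT ==
["at(bay)", "have(k2)", "key_at(k2,dock)", "locked(d_lab_hall)", "open(d_dock_kitchen)", "open(d_lab_bay)"]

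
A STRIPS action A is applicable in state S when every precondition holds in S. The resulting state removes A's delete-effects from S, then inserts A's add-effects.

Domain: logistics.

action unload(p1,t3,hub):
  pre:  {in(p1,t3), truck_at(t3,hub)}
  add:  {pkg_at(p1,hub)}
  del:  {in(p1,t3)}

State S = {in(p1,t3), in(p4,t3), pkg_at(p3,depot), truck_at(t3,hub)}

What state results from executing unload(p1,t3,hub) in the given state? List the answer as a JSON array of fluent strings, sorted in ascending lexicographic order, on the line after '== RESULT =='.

Progress:
  pre ⊆ S: {in(p1,t3), truck_at(t3,hub)} ⊆ S  — applicable
  S \ del = {in(p4,t3), pkg_at(p3,depot), truck_at(t3,hub)}
  ∪ add   = {in(p4,t3), pkg_at(p1,hub), pkg_at(p3,depot), truck_at(t3,hub)}

== RESULT ==
["in(p4,t3)", "pkg_at(p1,hub)", "pkg_at(p3,depot)", "truck_at(t3,hub)"]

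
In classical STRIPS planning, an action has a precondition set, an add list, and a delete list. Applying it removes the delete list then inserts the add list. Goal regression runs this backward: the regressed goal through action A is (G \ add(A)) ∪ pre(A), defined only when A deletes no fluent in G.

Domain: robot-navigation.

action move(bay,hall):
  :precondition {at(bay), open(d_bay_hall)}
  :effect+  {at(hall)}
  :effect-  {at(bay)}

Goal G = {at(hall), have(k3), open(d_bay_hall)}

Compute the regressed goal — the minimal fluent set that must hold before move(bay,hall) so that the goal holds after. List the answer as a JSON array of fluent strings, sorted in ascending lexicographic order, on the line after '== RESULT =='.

Regress:
  G ∩ del = {}  (empty — regression defined)
  G \ add = {at(hall), have(k3), open(d_bay_hall)} \ {at(hall)} = {have(k3), open(d_bay_hall)}
  ∪ pre   = {have(k3), open(d_bay_hall)} ∪ {at(bay), open(d_bay_hall)}
          = {at(bay), have(k3), open(d_bay_hall)}

== RESULT ==
["at(bay)", "have(k3)", "open(d_bay_hall)"]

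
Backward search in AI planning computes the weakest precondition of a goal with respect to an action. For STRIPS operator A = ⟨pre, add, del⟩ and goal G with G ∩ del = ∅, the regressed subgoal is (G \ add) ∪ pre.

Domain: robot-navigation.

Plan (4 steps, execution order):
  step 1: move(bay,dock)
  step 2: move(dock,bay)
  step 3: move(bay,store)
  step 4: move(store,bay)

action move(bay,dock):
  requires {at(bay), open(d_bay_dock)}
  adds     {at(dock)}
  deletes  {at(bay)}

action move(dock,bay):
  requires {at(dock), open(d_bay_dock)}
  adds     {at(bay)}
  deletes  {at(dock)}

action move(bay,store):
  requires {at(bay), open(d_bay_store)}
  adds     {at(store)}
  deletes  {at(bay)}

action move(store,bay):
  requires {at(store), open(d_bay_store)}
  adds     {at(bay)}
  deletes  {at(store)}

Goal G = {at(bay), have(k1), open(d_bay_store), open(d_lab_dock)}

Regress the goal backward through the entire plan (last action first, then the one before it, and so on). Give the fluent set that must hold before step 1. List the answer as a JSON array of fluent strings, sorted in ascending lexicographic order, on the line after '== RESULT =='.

Work backward from the goal:
  through step 4 (move(store,bay)): drop {at(bay)}, keep {have(k1), open(d_bay_store), open(d_lab_dock)}, require {at(store), open(d_bay_store)}
    → {at(store), have(k1), open(d_bay_store), open(d_lab_dock)}
  through step 3 (move(bay,store)): drop {at(store)}, keep {have(k1), open(d_bay_store), open(d_lab_dock)}, require {at(bay), open(d_bay_store)}
    → {at(bay), have(k1), open(d_bay_store), open(d_lab_dock)}
  through step 2 (move(dock,bay)): drop {at(bay)}, keep {have(k1), open(d_bay_store), open(d_lab_dock)}, require {at(dock), open(d_bay_dock)}
    → {at(dock), have(k1), open(d_bay_dock), open(d_bay_store), open(d_lab_dock)}
  through step 1 (move(bay,dock)): drop {at(dock)}, keep {have(k1), open(d_bay_dock), open(d_bay_store), open(d_lab_dock)}, require {at(bay), open(d_bay_dock)}
    → {at(bay), have(k1), open(d_bay_dock), open(d_bay_store), open(d_lab_dock)}

== RESULT ==
["at(bay)", "have(k1)", "open(d_bay_dock)", "open(d_bay_store)", "open(d_lab_dock)"]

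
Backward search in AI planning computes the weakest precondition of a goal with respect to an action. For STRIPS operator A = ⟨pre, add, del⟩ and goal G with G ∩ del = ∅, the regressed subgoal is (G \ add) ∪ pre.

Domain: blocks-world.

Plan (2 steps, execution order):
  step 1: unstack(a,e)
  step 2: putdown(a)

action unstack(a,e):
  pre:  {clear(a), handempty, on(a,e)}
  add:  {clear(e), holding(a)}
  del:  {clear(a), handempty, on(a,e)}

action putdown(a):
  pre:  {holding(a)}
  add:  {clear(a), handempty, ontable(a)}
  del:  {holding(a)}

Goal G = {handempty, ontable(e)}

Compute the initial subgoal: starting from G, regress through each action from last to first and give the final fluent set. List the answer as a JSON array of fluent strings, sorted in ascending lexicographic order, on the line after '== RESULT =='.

Work backward from the goal:
  through step 2 (putdown(a)): drop {handempty}, keep {ontable(e)}, require {holding(a)}
    → {holding(a), ontable(e)}
  through step 1 (unstack(a,e)): drop {holding(a)}, keep {ontable(e)}, require {clear(a), handempty, on(a,e)}
    → {clear(a), handempty, on(a,e), ontable(e)}

== RESULT ==
["clear(a)", "handempty", "on(a,e)", "ontable(e)"]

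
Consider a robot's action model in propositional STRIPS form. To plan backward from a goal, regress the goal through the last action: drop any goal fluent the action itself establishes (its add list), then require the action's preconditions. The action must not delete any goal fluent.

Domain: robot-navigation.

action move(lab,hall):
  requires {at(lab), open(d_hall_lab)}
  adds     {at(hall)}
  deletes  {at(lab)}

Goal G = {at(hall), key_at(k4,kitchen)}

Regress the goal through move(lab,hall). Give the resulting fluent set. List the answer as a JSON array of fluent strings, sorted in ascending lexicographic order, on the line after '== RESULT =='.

Regress:
  G ∩ del = {}  (empty — regression defined)
  G \ add = {at(hall), key_at(k4,kitchen)} \ {at(hall)} = {key_at(k4,kitchen)}
  ∪ pre   = {key_at(k4,kitchen)} ∪ {at(lab), open(d_hall_lab)}
          = {at(lab), key_at(k4,kitchen), open(d_hall_lab)}

== RESULT ==
["at(lab)", "key_at(k4,kitchen)", "open(d_hall_lab)"]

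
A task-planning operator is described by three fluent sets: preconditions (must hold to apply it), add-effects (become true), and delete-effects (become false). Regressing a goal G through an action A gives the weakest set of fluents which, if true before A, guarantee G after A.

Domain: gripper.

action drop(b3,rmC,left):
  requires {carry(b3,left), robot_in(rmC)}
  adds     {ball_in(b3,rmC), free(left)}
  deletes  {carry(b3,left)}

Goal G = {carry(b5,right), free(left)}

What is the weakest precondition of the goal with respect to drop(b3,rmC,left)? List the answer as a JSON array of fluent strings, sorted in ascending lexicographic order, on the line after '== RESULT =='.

Regress:
  G ∩ del = {}  (empty — regression defined)
  G \ add = {carry(b5,right), free(left)} \ {ball_in(b3,rmC), free(left)} = {carry(b5,right)}
  ∪ pre   = {carry(b5,right)} ∪ {carry(b3,left), robot_in(rmC)}
          = {carry(b3,left), carry(b5,right), robot_in(rmC)}

== RESULT ==
["carry(b3,left)", "carry(b5,right)", "robot_in(rmC)"]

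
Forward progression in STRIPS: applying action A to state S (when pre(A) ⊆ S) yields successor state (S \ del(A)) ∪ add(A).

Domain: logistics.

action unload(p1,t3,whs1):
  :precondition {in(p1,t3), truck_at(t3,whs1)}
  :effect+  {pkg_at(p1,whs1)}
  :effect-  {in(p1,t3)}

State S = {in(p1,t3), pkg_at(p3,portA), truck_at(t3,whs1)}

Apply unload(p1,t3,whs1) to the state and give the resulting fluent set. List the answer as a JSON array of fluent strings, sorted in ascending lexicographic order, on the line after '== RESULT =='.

Progress:
  pre ⊆ S: {in(p1,t3), truck_at(t3,whs1)} ⊆ S  — applicable
  S \ del = {pkg_at(p3,portA), truck_at(t3,whs1)}
  ∪ add   = {pkg_at(p1,whs1), pkg_at(p3,portA), truck_at(t3,whs1)}

== RESULT ==
["pkg_at(p1,whs1)", "pkg_at(p3,portA)", "truck_at(t3,whs1)"]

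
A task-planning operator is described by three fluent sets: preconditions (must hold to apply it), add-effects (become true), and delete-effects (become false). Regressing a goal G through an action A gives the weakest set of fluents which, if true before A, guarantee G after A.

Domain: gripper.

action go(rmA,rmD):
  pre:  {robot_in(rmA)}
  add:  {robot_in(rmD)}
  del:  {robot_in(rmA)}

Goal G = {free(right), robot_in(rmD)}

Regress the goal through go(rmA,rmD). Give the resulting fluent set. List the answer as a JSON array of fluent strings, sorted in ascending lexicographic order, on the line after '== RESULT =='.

Regress:
  G ∩ del = {}  (empty — regression defined)
  G \ add = {free(right), robot_in(rmD)} \ {robot_in(rmD)} = {free(right)}
  ∪ pre   = {free(right)} ∪ {robot_in(rmA)}
          = {free(right), robot_in(rmA)}

== RESULT ==
["free(right)", "robot_in(rmA)"]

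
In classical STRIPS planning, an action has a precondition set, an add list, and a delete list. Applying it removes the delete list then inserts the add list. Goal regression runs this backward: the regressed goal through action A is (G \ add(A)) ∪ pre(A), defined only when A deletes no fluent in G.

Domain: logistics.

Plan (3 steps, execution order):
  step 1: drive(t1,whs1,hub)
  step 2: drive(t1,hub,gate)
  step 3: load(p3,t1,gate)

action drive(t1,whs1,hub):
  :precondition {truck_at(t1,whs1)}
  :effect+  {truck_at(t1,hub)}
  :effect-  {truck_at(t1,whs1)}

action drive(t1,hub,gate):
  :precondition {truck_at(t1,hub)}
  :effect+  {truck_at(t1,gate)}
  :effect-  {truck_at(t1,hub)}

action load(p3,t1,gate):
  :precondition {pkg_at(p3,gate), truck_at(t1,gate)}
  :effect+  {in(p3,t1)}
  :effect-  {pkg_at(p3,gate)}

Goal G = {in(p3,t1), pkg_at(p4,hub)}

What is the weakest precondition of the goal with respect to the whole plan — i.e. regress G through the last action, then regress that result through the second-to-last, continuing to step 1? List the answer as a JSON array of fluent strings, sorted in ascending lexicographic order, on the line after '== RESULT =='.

Regress step by step:
  through step 3 (load(p3,t1,gate)): drop {in(p3,t1)}, keep {pkg_at(p4,hub)}, require {pkg_at(p3,gate), truck_at(t1,gate)}
    → {pkg_at(p3,gate), pkg_at(p4,hub), truck_at(t1,gate)}
  through step 2 (drive(t1,hub,gate)): drop {truck_at(t1,gate)}, keep {pkg_at(p3,gate), pkg_at(p4,hub)}, require {truck_at(t1,hub)}
    → {pkg_at(p3,gate), pkg_at(p4,hub), truck_at(t1,hub)}
  through step 1 (drive(t1,whs1,hub)): drop {truck_at(t1,hub)}, keep {pkg_at(p3,gate), pkg_at(p4,hub)}, require {truck_at(t1,whs1)}
    → {pkg_at(p3,gate), pkg_at(p4,hub), truck_at(t1,whs1)}

== RESULT ==
["pkg_at(p3,gate)", "pkg_at(p4,hub)", "truck_at(t1,whs1)"]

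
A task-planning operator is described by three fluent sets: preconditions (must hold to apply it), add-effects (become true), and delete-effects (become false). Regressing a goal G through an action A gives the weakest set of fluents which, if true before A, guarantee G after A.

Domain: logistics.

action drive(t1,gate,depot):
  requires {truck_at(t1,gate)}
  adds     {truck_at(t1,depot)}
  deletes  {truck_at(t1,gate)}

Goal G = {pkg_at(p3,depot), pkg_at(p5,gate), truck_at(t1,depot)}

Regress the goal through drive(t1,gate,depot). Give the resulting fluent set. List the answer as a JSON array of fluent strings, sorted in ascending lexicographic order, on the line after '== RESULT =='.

Compute (G \ add) ∪ pre:
  G ∩ del = {}  (empty — regression defined)
  G \ add = {pkg_at(p3,depot), pkg_at(p5,gate), truck_at(t1,depot)} \ {truck_at(t1,depot)} = {pkg_at(p3,depot), pkg_at(p5,gate)}
  ∪ pre   = {pkg_at(p3,depot), pkg_at(p5,gate)} ∪ {truck_at(t1,gate)}
          = {pkg_at(p3,depot), pkg_at(p5,gate), truck_at(t1,gate)}

== RESULT ==
["pkg_at(p3,depot)", "pkg_at(p5,gate)", "truck_at(t1,gate)"]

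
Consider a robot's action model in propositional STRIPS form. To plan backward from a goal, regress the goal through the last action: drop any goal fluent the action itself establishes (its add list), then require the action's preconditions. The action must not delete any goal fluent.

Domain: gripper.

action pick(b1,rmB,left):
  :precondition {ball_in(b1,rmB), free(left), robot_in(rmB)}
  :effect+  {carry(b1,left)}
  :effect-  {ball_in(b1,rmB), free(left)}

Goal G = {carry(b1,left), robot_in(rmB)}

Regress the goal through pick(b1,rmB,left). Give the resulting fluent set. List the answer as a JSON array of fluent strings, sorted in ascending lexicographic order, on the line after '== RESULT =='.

Regress:
  G ∩ del = {}  (empty — regression defined)
  G \ add = {carry(b1,left), robot_in(rmB)} \ {carry(b1,left)} = {robot_in(rmB)}
  ∪ pre   = {robot_in(rmB)} ∪ {ball_in(b1,rmB), free(left), robot_in(rmB)}
          = {ball_in(b1,rmB), free(left), robot_in(rmB)}

== RESULT ==
["ball_in(b1,rmB)", "free(left)", "robot_in(rmB)"]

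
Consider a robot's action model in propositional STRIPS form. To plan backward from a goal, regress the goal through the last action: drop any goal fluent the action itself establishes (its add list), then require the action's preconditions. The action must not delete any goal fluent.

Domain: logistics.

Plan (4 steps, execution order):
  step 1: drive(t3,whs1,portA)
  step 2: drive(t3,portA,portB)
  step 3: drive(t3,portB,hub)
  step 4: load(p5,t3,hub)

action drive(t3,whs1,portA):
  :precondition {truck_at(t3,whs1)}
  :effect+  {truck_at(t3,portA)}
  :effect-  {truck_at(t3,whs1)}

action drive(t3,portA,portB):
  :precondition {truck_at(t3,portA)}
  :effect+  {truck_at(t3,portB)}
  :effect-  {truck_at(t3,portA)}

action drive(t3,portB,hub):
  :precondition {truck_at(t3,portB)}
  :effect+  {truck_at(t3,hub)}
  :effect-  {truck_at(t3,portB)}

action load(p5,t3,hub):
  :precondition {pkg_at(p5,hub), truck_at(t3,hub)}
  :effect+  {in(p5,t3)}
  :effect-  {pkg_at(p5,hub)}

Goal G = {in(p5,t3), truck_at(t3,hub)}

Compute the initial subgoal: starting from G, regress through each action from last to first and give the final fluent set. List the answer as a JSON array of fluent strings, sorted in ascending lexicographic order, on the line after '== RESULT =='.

Work backward from the goal:
  through step 4 (load(p5,t3,hub)): drop {in(p5,t3)}, keep {truck_at(t3,hub)}, require {pkg_at(p5,hub), truck_at(t3,hub)}
    → {pkg_at(p5,hub), truck_at(t3,hub)}
  through step 3 (drive(t3,portB,hub)): drop {truck_at(t3,hub)}, keep {pkg_at(p5,hub)}, require {truck_at(t3,portB)}
    → {pkg_at(p5,hub), truck_at(t3,portB)}
  through step 2 (drive(t3,portA,portB)): drop {truck_at(t3,portB)}, keep {pkg_at(p5,hub)}, require {truck_at(t3,portA)}
    → {pkg_at(p5,hub), truck_at(t3,portA)}
  through step 1 (drive(t3,whs1,portA)): drop {truck_at(t3,portA)}, keep {pkg_at(p5,hub)}, require {truck_at(t3,whs1)}
    → {pkg_at(p5,hub), truck_at(t3,whs1)}

== RESULT ==
["pkg_at(p5,hub)", "truck_at(t3,whs1)"]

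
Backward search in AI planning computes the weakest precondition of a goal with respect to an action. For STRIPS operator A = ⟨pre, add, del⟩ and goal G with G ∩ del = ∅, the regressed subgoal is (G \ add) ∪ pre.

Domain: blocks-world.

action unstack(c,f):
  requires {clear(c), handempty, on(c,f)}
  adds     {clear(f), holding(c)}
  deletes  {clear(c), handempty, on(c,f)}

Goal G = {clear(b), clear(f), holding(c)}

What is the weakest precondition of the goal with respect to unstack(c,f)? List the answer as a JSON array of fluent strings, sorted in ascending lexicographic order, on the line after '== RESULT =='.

Regress:
  G ∩ del = {}  (empty — regression defined)
  G \ add = {clear(b), clear(f), holding(c)} \ {clear(f), holding(c)} = {clear(b)}
  ∪ pre   = {clear(b)} ∪ {clear(c), handempty, on(c,f)}
          = {clear(b), clear(c), handempty, on(c,f)}

== RESULT ==
["clear(b)", "clear(c)", "handempty", "on(c,f)"]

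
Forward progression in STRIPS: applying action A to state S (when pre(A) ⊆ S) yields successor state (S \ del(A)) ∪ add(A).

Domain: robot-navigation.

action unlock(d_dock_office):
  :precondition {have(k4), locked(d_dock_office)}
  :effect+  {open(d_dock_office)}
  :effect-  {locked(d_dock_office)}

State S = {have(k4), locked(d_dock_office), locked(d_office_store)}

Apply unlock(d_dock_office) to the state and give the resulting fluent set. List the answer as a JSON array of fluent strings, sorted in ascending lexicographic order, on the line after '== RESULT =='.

Progress:
  pre ⊆ S: {have(k4), locked(d_dock_office)} ⊆ S  — applicable
  S \ del = {have(k4), locked(d_office_store)}
  ∪ add   = {have(k4), locked(d_office_store), open(d_dock_office)}

== RESULT ==
["have(k4)", "locked(d_office_store)", "open(d_dock_office)"]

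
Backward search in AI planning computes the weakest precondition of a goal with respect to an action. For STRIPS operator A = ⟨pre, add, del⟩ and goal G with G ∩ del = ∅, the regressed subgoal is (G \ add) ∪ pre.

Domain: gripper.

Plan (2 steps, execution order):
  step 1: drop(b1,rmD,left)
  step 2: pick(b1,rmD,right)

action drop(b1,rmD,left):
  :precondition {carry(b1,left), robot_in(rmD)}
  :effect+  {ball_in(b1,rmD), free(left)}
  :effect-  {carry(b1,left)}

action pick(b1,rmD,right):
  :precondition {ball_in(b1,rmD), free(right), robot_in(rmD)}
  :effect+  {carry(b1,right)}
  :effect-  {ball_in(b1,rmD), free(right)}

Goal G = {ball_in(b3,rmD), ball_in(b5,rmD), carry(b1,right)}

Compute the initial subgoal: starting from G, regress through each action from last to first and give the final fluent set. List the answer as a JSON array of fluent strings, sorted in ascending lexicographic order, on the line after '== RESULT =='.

Regress step by step:
  through step 2 (pick(b1,rmD,right)): drop {carry(b1,right)}, keep {ball_in(b3,rmD), ball_in(b5,rmD)}, require {ball_in(b1,rmD), free(right), robot_in(rmD)}
    → {ball_in(b1,rmD), ball_in(b3,rmD), ball_in(b5,rmD), free(right), robot_in(rmD)}
  through step 1 (drop(b1,rmD,left)): drop {ball_in(b1,rmD)}, keep {ball_in(b3,rmD), ball_in(b5,rmD), free(right), robot_in(rmD)}, require {carry(b1,left), robot_in(rmD)}
    → {ball_in(b3,rmD), ball_in(b5,rmD), carry(b1,left), free(right), robot_in(rmD)}

== RESULT ==
["ball_in(b3,rmD)", "ball_in(b5,rmD)", "carry(b1,left)", "free(right)", "robot_in(rmD)"]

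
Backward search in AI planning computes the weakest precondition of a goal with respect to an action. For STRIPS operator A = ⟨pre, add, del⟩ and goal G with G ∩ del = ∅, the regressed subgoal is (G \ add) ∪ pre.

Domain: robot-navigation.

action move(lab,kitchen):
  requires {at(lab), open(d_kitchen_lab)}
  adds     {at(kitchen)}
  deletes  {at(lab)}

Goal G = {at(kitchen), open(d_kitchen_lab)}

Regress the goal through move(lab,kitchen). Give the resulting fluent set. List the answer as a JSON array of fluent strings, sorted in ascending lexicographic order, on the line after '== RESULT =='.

Regress:
  G ∩ del = {}  (empty — regression defined)
  G \ add = {at(kitchen), open(d_kitchen_lab)} \ {at(kitchen)} = {open(d_kitchen_lab)}
  ∪ pre   = {open(d_kitchen_lab)} ∪ {at(lab), open(d_kitchen_lab)}
          = {at(lab), open(d_kitchen_lab)}

== RESULT ==
["at(lab)", "open(d_kitchen_lab)"]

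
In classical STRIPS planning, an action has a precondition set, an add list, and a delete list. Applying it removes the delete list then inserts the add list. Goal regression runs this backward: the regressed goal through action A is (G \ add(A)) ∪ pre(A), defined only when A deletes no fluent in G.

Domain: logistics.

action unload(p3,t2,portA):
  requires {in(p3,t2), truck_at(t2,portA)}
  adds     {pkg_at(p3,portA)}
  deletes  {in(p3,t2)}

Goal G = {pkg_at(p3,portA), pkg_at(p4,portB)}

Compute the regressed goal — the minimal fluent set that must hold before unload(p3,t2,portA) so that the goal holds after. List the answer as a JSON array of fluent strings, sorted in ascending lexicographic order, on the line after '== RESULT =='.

Compute (G \ add) ∪ pre:
  G ∩ del = {}  (empty — regression defined)
  G \ add = {pkg_at(p3,portA), pkg_at(p4,portB)} \ {pkg_at(p3,portA)} = {pkg_at(p4,portB)}
  ∪ pre   = {pkg_at(p4,portB)} ∪ {in(p3,t2), truck_at(t2,portA)}
          = {in(p3,t2), pkg_at(p4,portB), truck_at(t2,portA)}

== RESULT ==
["in(p3,t2)", "pkg_at(p4,portB)", "truck_at(t2,portA)"]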